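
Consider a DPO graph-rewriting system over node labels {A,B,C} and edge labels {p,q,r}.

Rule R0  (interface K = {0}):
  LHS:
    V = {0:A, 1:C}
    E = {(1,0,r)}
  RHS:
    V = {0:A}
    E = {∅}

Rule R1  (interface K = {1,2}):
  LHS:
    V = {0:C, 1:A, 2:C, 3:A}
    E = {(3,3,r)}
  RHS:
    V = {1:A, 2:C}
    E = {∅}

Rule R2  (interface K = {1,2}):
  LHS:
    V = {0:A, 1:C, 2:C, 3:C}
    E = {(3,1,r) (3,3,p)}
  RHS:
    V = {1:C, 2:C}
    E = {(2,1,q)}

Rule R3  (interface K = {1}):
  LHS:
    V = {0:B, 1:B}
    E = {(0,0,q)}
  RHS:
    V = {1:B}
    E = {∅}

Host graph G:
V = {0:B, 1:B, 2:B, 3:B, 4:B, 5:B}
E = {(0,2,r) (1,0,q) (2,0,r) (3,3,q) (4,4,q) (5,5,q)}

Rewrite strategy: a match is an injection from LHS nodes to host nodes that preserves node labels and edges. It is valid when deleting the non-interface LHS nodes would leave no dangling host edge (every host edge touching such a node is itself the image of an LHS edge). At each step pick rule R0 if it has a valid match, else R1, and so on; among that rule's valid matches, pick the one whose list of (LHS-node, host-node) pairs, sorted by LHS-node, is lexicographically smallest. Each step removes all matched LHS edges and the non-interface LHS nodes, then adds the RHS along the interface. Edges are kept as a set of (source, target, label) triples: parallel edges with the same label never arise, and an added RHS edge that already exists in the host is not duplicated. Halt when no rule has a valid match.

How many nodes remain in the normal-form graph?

Answer: 3

Steps:
initial: |V|=6 |E|=6  E = 0-r->2 1-q->0 2-r->0 3-q->3 4-q->4 5-q->5
step 1: apply R3 at {0↦3, 1↦0}  → |V|=5 |E|=5  E = 0-r->2 1-q->0 2-r->0 4-q->4 5-q->5
step 2: apply R3 at {0↦4, 1↦0}  → |V|=4 |E|=4  E = 0-r->2 1-q->0 2-r->0 5-q->5
step 3: apply R3 at {0↦5, 1↦0}  → |V|=3 |E|=3  E = 0-r->2 1-q->0 2-r->0
final graph: no rule applies after step 3
NF nodes: {0:B, 1:B, 2:B}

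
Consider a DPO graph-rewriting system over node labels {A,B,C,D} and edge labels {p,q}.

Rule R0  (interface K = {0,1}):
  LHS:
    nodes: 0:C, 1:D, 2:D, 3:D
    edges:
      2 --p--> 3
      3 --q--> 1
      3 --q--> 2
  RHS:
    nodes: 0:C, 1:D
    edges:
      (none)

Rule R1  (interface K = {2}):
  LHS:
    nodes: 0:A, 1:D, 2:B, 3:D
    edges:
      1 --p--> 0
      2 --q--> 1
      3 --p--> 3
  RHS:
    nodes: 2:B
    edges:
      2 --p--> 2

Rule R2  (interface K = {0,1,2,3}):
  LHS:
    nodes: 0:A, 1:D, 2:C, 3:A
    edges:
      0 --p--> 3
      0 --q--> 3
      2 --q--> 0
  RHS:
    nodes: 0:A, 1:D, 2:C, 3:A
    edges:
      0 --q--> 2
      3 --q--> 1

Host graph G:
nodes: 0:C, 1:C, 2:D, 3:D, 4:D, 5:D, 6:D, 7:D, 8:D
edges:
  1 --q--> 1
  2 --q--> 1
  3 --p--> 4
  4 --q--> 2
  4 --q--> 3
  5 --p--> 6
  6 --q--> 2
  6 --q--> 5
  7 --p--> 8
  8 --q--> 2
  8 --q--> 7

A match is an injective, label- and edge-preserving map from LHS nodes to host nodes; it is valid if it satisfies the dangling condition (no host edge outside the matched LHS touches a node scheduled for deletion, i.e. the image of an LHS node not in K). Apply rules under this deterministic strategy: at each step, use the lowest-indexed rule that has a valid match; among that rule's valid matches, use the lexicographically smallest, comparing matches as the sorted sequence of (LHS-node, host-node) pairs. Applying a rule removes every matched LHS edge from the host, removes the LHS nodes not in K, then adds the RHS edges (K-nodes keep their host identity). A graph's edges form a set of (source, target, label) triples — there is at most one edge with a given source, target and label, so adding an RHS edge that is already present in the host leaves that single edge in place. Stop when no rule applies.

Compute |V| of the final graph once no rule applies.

[0] host  ⇒  9 nodes, 11 edges  {1-q->1 2-q->1 3-p->4 4-q->2 4-q->3 5-p->6 6-q->2 6-q->5 7-p->8 8-q->2 8-q->7}
[1] R0 @ {0↦0, 1↦2, 2↦3, 3↦4}  ⇒  7 nodes, 8 edges  {1-q->1 2-q->1 5-p->6 6-q->2 6-q->5 7-p->8 8-q->2 8-q->7}
[2] R0 @ {0↦0, 1↦2, 2↦5, 3↦6}  ⇒  5 nodes, 5 edges  {1-q->1 2-q->1 7-p->8 8-q->2 8-q->7}
[3] R0 @ {0↦0, 1↦2, 2↦7, 3↦8}  ⇒  3 nodes, 2 edges  {1-q->1 2-q->1}
normal form: no rule applies after step 3
NF nodes: {0:C, 1:C, 2:D}

Answer: 3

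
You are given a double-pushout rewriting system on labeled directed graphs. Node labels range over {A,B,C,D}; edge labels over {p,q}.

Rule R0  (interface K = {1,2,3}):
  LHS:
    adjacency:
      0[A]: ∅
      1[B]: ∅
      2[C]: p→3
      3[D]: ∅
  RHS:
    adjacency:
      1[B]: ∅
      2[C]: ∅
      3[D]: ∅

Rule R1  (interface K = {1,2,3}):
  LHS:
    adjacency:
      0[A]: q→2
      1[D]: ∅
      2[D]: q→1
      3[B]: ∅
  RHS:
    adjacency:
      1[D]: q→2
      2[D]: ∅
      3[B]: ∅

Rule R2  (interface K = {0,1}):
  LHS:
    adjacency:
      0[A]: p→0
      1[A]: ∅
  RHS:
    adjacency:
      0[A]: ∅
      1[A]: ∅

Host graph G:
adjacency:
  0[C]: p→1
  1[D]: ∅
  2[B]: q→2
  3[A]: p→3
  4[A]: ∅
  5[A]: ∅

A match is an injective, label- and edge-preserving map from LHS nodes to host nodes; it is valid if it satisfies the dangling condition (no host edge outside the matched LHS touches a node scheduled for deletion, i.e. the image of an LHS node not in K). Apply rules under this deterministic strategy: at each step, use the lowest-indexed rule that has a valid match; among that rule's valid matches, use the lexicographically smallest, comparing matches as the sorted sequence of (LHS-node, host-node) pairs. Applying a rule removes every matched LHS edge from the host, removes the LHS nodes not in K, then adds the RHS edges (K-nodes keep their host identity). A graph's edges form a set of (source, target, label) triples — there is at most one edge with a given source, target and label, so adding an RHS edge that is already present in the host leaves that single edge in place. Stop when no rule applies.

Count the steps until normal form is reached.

Answer: 2

Derivation:
[0] host  ⇒  6 nodes, 3 edges  {0-p->1 2-q->2 3-p->3}
[1] R0 @ {0↦4, 1↦2, 2↦0, 3↦1}  ⇒  5 nodes, 2 edges  {2-q->2 3-p->3}
[2] R2 @ {0↦3, 1↦5}  ⇒  5 nodes, 1 edges  {2-q->2}
halt: no rule applies after step 2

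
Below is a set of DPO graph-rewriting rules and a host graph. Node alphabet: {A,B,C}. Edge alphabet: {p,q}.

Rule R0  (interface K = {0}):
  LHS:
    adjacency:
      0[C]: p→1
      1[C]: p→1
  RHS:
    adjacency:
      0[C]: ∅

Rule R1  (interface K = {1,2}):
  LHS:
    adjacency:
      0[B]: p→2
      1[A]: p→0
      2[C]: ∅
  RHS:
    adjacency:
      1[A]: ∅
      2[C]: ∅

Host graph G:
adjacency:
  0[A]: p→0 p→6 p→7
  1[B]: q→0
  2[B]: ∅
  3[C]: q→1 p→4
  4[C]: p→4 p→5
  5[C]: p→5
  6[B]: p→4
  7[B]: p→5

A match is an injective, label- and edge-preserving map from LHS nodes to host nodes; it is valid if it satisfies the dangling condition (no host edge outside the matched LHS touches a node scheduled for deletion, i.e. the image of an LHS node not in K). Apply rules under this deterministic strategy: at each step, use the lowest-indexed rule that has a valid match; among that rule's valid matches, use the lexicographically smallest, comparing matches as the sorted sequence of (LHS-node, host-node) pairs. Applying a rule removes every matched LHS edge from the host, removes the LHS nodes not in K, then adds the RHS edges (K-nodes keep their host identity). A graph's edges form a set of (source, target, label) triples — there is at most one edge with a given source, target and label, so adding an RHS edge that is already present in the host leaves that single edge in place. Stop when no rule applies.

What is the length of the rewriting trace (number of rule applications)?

Answer: 4

Derivation:
initial: |V|=8 |E|=11  E = 0-p->0 0-p->6 0-p->7 1-q->0 3-q->1 3-p->4 4-p->4 4-p->5 5-p->5 6-p->4 7-p->5
step 1: apply R1 at {0↦6, 1↦0, 2↦4}  → |V|=7 |E|=9  E = 0-p->0 0-p->7 1-q->0 3-q->1 3-p->4 4-p->4 4-p->5 5-p->5 7-p->5
step 2: apply R1 at {0↦7, 1↦0, 2↦5}  → |V|=6 |E|=7  E = 0-p->0 1-q->0 3-q->1 3-p->4 4-p->4 4-p->5 5-p->5
step 3: apply R0 at {0↦4, 1↦5}  → |V|=5 |E|=5  E = 0-p->0 1-q->0 3-q->1 3-p->4 4-p->4
step 4: apply R0 at {0↦3, 1↦4}  → |V|=4 |E|=3  E = 0-p->0 1-q->0 3-q->1
normal form: no rule applies after step 4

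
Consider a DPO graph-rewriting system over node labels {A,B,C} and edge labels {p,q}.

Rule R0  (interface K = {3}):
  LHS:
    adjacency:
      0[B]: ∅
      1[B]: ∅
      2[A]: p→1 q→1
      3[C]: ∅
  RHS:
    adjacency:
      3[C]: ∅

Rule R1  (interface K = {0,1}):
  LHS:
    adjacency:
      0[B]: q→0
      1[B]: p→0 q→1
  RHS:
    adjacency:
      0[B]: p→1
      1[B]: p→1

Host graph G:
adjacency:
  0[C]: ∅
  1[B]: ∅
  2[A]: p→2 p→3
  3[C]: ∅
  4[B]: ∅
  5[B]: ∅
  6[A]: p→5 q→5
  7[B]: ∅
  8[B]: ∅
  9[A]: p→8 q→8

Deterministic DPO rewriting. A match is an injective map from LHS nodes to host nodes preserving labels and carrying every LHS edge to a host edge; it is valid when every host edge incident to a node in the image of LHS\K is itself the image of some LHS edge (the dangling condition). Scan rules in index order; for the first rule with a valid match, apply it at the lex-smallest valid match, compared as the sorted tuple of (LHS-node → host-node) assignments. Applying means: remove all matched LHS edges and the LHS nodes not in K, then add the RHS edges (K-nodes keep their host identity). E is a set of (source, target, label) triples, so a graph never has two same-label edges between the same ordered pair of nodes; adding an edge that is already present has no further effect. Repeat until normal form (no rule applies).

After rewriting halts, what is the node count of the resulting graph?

start.  V:10 E:6  edges: 2-p->2 2-p->3 6-p->5 6-q->5 9-p->8 9-q->8
1. fire R0 via {0↦1, 1↦5, 2↦6, 3↦0}  →  V:7 E:4  edges: 2-p->2 2-p->3 9-p->8 9-q->8
2. fire R0 via {0↦4, 1↦8, 2↦9, 3↦0}  →  V:4 E:2  edges: 2-p->2 2-p->3
normal form: no rule applies after step 2
NF nodes: {0:C, 2:A, 3:C, 7:B}

Answer: 4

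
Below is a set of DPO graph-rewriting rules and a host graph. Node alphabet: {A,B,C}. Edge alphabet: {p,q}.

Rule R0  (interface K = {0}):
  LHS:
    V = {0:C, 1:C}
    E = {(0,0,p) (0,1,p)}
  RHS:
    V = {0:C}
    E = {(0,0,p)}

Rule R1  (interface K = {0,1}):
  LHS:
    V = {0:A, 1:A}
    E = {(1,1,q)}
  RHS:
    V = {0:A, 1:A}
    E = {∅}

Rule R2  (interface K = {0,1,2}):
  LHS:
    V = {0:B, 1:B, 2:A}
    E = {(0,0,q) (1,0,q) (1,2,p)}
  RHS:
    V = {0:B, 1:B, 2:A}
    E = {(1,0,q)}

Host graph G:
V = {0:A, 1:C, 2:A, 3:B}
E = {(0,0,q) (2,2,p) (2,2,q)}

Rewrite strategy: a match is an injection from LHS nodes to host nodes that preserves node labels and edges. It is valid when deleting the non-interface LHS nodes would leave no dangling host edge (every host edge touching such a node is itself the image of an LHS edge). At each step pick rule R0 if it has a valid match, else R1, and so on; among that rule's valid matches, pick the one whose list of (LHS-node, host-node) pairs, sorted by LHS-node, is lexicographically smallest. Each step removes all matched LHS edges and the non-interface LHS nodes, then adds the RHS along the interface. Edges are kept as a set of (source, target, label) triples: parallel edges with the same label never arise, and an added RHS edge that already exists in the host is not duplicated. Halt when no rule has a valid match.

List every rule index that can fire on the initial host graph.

R0: no valid match — LHS pattern not found
R1: 2 valid matches — {0↦0, 1↦2}, {0↦2, 1↦0}
R2: no valid match — LHS pattern not found

Answer: [R1]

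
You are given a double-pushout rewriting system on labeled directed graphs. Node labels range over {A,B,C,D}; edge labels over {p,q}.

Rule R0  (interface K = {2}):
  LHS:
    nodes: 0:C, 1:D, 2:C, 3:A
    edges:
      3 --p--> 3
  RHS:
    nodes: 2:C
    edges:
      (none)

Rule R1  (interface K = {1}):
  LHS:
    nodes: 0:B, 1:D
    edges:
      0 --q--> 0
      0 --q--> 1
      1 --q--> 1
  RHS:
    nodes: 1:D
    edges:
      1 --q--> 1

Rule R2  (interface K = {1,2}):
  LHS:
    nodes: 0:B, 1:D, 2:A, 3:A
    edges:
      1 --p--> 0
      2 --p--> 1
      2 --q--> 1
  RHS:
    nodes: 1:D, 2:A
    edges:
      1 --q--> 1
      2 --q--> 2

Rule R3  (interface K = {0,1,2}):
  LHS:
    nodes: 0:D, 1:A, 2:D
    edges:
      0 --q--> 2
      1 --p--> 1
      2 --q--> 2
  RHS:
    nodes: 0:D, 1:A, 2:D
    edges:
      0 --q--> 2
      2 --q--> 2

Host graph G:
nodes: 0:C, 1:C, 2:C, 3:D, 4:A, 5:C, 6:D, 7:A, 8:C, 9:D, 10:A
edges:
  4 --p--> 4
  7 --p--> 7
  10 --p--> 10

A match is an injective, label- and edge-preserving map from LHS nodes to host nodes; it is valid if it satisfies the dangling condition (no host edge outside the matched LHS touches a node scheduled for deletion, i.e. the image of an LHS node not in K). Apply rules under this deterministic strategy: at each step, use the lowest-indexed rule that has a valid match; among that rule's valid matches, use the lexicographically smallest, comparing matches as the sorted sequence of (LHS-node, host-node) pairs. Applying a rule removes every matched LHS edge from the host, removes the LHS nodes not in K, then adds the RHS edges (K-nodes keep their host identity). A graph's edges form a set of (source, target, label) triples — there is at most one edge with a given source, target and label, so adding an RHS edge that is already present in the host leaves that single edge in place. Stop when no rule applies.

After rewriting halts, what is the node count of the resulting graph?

Answer: 2

Steps:
start.  V:11 E:3  edges: 4-p->4 7-p->7 10-p->10
1. fire R0 via {0↦0, 1↦3, 2↦1, 3↦4}  →  V:8 E:2  edges: 7-p->7 10-p->10
2. fire R0 via {0↦1, 1↦6, 2↦2, 3↦7}  →  V:5 E:1  edges: 10-p->10
3. fire R0 via {0↦2, 1↦9, 2↦5, 3↦10}  →  V:2 E:0  edges: ∅
final graph: no rule applies after step 3
NF nodes: {5:C, 8:C}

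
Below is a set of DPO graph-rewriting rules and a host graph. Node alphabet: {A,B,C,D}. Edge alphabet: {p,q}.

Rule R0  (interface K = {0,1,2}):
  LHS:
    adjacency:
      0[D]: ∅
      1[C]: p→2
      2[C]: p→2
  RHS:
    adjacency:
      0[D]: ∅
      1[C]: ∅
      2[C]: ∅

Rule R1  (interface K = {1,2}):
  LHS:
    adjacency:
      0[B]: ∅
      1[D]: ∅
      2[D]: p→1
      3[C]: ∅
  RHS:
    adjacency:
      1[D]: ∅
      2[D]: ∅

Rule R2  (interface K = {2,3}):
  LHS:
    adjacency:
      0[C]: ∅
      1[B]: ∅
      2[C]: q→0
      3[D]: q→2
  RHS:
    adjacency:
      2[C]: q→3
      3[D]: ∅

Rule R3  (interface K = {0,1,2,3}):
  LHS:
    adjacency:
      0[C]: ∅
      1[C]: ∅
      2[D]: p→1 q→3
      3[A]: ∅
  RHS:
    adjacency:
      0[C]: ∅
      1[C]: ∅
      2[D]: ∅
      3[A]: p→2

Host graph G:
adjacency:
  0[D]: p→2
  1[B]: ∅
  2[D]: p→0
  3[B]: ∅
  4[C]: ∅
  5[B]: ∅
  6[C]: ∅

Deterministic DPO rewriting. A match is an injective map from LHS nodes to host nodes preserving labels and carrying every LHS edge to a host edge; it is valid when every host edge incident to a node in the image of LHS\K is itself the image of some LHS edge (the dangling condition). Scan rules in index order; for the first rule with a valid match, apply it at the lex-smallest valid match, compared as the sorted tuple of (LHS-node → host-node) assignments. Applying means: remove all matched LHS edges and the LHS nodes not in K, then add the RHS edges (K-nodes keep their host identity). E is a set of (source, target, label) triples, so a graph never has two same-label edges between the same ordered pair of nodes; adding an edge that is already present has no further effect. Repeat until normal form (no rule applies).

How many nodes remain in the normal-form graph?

Answer: 3

Derivation:
[0] host  ⇒  7 nodes, 2 edges  {0-p->2 2-p->0}
[1] R1 @ {0↦1, 1↦0, 2↦2, 3↦4}  ⇒  5 nodes, 1 edges  {0-p->2}
[2] R1 @ {0↦3, 1↦2, 2↦0, 3↦6}  ⇒  3 nodes, 0 edges  {∅}
halt: no rule applies after step 2
NF nodes: {0:D, 2:D, 5:B}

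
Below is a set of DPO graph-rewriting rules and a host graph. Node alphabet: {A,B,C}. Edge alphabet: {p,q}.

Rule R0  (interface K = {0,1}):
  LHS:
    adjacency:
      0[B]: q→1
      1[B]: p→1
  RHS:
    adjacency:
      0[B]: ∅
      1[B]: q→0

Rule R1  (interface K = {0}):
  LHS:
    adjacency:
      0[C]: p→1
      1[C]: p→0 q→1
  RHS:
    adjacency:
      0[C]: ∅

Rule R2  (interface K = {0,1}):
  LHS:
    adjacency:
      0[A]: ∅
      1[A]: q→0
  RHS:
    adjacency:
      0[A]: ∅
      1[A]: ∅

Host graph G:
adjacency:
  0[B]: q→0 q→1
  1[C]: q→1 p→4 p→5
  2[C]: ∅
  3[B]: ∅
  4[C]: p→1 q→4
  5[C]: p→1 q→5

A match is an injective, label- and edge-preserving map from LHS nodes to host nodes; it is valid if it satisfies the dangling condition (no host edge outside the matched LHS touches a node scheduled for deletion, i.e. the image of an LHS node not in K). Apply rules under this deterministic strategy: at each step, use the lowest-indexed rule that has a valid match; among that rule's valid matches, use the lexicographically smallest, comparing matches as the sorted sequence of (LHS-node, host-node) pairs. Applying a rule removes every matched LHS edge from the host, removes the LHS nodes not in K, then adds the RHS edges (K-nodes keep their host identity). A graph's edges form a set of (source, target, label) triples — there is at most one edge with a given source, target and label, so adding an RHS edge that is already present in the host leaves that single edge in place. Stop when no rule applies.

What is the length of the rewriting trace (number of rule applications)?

start.  V:6 E:9  edges: 0-q->0 0-q->1 1-q->1 1-p->4 1-p->5 4-p->1 4-q->4 5-p->1 5-q->5
1. fire R1 via {0↦1, 1↦4}  →  V:5 E:6  edges: 0-q->0 0-q->1 1-q->1 1-p->5 5-p->1 5-q->5
2. fire R1 via {0↦1, 1↦5}  →  V:4 E:3  edges: 0-q->0 0-q->1 1-q->1
final graph: no rule applies after step 2

Answer: 2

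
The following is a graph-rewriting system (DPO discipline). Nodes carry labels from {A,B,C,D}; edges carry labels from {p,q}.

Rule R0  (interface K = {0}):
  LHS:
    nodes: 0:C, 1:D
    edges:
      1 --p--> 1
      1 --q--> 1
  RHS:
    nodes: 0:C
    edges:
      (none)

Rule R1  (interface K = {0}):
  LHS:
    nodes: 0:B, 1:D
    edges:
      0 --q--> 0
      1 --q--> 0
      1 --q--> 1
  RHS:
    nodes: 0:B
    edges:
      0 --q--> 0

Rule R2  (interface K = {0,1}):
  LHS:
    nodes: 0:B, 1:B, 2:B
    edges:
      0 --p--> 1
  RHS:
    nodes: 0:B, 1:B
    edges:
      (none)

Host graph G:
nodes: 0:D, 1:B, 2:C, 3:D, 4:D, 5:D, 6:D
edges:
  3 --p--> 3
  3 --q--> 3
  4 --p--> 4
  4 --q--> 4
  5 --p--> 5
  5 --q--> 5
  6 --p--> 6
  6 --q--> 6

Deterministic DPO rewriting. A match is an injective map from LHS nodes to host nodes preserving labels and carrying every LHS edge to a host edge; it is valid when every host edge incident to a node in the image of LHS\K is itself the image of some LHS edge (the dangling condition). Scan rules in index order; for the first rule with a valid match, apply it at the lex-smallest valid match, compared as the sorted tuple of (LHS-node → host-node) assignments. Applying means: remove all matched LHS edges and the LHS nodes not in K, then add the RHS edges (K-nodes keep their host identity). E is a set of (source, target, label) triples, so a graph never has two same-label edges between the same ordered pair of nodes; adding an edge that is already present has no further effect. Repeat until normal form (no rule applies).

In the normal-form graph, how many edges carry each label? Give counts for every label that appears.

[0] host  ⇒  7 nodes, 8 edges  {3-p->3 3-q->3 4-p->4 4-q->4 5-p->5 5-q->5 6-p->6 6-q->6}
[1] R0 @ {0↦2, 1↦3}  ⇒  6 nodes, 6 edges  {4-p->4 4-q->4 5-p->5 5-q->5 6-p->6 6-q->6}
[2] R0 @ {0↦2, 1↦4}  ⇒  5 nodes, 4 edges  {5-p->5 5-q->5 6-p->6 6-q->6}
[3] R0 @ {0↦2, 1↦5}  ⇒  4 nodes, 2 edges  {6-p->6 6-q->6}
[4] R0 @ {0↦2, 1↦6}  ⇒  3 nodes, 0 edges  {∅}
halt: no rule applies after step 4
NF edges: []

Answer: (no edges)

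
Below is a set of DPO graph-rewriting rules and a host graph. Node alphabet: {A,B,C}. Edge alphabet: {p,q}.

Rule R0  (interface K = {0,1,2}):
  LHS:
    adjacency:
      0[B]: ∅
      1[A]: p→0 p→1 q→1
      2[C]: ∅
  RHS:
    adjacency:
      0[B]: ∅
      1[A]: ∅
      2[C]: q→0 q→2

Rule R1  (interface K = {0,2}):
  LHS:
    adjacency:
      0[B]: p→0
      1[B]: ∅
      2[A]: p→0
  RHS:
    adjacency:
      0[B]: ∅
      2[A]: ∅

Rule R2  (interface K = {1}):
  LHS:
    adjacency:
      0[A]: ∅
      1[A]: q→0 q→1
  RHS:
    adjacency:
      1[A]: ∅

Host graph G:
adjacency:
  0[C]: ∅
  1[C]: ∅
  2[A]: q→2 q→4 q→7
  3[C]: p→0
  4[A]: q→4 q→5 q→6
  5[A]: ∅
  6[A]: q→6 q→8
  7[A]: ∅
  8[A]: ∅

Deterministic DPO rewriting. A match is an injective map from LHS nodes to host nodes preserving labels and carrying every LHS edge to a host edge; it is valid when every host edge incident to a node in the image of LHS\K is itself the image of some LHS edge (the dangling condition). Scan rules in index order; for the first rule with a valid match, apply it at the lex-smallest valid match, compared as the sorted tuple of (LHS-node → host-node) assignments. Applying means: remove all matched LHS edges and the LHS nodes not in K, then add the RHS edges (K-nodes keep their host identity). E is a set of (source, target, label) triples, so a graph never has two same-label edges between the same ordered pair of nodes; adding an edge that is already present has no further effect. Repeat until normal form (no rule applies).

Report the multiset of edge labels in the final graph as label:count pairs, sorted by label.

[0] host  ⇒  9 nodes, 9 edges  {2-q->2 2-q->4 2-q->7 3-p->0 4-q->4 4-q->5 4-q->6 6-q->6 6-q->8}
[1] R2 @ {0↦5, 1↦4}  ⇒  8 nodes, 7 edges  {2-q->2 2-q->4 2-q->7 3-p->0 4-q->6 6-q->6 6-q->8}
[2] R2 @ {0↦7, 1↦2}  ⇒  7 nodes, 5 edges  {2-q->4 3-p->0 4-q->6 6-q->6 6-q->8}
[3] R2 @ {0↦8, 1↦6}  ⇒  6 nodes, 3 edges  {2-q->4 3-p->0 4-q->6}
normal form: no rule applies after step 3
NF edges: [(2, 4, 'q'), (3, 0, 'p'), (4, 6, 'q')]

Answer: p:1 q:2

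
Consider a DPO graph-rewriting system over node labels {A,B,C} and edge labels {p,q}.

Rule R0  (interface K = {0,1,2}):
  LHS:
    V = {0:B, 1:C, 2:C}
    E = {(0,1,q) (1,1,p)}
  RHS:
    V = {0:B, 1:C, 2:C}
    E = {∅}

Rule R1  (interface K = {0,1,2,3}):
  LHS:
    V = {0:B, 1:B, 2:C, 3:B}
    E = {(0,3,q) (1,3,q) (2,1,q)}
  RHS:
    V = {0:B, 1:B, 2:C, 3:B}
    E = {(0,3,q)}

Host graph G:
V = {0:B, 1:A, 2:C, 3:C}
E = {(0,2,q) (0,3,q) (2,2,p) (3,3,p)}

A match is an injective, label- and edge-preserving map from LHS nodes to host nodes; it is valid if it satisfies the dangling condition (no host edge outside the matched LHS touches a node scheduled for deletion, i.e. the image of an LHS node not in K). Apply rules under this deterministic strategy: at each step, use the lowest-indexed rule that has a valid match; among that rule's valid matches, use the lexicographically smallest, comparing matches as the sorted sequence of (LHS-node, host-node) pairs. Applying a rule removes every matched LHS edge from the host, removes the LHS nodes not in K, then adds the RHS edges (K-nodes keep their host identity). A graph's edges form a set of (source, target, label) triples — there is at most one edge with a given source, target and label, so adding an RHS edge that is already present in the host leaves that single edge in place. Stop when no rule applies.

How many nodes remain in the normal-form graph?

start.  V:4 E:4  edges: 0-q->2 0-q->3 2-p->2 3-p->3
1. fire R0 via {0↦0, 1↦2, 2↦3}  →  V:4 E:2  edges: 0-q->3 3-p->3
2. fire R0 via {0↦0, 1↦3, 2↦2}  →  V:4 E:0  edges: ∅
normal form: no rule applies after step 2
NF nodes: {0:B, 1:A, 2:C, 3:C}

Answer: 4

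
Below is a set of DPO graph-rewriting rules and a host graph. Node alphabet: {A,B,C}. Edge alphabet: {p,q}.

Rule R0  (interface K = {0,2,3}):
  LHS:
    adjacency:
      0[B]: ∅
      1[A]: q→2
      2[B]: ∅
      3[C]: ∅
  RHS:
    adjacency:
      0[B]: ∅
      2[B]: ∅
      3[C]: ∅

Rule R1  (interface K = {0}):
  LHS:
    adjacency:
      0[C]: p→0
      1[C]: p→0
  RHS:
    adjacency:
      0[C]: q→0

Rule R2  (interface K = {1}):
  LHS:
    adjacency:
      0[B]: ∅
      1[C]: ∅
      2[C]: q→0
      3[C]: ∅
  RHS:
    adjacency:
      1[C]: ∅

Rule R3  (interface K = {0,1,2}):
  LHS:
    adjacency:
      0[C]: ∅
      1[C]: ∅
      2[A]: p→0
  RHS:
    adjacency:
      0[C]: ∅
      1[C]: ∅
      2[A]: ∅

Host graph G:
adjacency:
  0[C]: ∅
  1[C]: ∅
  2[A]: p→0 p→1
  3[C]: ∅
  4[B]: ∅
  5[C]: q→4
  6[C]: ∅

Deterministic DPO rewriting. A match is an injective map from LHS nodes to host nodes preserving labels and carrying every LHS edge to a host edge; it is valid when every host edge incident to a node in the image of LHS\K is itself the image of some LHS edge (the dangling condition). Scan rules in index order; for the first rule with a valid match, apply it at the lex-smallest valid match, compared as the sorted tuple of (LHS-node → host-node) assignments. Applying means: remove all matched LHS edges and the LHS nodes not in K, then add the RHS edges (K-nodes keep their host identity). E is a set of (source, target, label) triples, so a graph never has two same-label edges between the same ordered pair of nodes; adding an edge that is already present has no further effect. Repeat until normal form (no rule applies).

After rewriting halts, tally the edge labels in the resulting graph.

initial: |V|=7 |E|=3  E = 2-p->0 2-p->1 5-q->4
step 1: apply R2 at {0↦4, 1↦0, 2↦5, 3↦3}  → |V|=4 |E|=2  E = 2-p->0 2-p->1
step 2: apply R3 at {0↦0, 1↦1, 2↦2}  → |V|=4 |E|=1  E = 2-p->1
step 3: apply R3 at {0↦1, 1↦0, 2↦2}  → |V|=4 |E|=0  E = ∅
final graph: no rule applies after step 3
NF edges: []

Answer: (no edges)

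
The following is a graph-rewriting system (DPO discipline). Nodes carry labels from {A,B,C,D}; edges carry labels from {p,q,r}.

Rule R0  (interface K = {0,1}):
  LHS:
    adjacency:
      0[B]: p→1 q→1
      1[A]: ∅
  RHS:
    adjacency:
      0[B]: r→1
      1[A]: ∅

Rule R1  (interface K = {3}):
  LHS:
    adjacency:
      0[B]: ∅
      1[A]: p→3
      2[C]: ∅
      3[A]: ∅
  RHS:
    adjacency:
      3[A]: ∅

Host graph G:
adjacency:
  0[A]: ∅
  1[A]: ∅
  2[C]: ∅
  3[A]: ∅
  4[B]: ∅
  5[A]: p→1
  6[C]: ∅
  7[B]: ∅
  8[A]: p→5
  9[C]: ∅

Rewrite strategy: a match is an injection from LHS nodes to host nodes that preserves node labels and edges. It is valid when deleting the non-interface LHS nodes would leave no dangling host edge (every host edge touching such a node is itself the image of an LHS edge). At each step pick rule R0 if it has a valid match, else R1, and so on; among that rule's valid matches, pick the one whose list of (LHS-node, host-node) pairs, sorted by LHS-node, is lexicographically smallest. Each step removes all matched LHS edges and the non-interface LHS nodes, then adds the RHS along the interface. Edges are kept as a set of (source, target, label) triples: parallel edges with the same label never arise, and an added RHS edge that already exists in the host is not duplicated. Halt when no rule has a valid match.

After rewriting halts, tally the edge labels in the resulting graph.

Answer: (no edges)

Rewrite trace:
initial: |V|=10 |E|=2  E = 5-p->1 8-p->5
step 1: apply R1 at {0↦4, 1↦8, 2↦2, 3↦5}  → |V|=7 |E|=1  E = 5-p->1
step 2: apply R1 at {0↦7, 1↦5, 2↦6, 3↦1}  → |V|=4 |E|=0  E = ∅
halt: no rule applies after step 2
NF edges: []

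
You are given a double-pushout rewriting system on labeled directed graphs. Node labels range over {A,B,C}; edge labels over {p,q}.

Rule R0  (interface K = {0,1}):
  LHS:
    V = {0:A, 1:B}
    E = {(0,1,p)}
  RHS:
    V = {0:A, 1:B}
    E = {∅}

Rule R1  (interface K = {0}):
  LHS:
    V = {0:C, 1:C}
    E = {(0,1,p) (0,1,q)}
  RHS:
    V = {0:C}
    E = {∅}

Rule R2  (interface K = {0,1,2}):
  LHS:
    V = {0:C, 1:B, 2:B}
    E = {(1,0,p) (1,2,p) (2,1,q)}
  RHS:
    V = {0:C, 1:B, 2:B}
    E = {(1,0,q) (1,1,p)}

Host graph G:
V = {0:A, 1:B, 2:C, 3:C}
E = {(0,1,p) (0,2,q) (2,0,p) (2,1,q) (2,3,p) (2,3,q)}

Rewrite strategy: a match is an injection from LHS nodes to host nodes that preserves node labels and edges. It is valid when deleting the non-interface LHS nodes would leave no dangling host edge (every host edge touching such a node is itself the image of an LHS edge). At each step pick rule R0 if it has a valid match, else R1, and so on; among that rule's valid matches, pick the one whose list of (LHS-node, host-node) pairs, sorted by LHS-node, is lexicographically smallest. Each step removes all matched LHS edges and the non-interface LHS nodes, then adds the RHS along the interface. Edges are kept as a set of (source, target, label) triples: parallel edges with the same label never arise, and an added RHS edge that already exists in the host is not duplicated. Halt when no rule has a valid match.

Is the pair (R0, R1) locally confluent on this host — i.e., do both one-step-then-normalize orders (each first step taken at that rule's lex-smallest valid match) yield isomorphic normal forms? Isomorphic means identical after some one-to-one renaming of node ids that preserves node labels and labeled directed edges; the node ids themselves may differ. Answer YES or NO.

Answer: YES

Rewrite trace:
branch R0-first: apply at {0↦0, 1↦1} → |E|=5, then 1 more step(s) → NF |V|=3 |E|=3 V={0:A, 1:B, 2:C} E=0-q->2 2-p->0 2-q->1
branch R1-first: apply at {0↦2, 1↦3} → |E|=4, then 1 more step(s) → NF |V|=3 |E|=3 V={0:A, 1:B, 2:C} E=0-q->2 2-p->0 2-q->1
graphs isomorphic (equal up to label-preserving node renaming)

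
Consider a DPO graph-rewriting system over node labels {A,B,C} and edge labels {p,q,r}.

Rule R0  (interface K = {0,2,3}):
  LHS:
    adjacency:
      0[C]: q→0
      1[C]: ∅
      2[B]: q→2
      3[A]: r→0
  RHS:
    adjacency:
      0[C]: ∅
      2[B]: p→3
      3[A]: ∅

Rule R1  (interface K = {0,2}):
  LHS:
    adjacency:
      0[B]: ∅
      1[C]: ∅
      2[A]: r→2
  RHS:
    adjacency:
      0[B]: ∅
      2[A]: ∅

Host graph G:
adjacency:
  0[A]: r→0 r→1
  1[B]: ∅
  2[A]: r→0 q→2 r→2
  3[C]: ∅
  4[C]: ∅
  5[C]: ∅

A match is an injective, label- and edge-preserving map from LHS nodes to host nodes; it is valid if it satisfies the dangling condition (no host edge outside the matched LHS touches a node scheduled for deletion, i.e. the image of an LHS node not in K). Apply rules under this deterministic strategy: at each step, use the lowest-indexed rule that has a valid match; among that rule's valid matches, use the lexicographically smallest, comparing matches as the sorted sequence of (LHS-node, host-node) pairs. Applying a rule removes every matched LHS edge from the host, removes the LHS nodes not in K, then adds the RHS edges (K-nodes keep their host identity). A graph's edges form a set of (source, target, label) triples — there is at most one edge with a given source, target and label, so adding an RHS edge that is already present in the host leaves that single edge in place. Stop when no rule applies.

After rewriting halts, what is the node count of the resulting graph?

Answer: 4

Steps:
[0] host  ⇒  6 nodes, 5 edges  {0-r->0 0-r->1 2-r->0 2-q->2 2-r->2}
[1] R1 @ {0↦1, 1↦3, 2↦0}  ⇒  5 nodes, 4 edges  {0-r->1 2-r->0 2-q->2 2-r->2}
[2] R1 @ {0↦1, 1↦4, 2↦2}  ⇒  4 nodes, 3 edges  {0-r->1 2-r->0 2-q->2}
final graph: no rule applies after step 2
NF nodes: {0:A, 1:B, 2:A, 5:C}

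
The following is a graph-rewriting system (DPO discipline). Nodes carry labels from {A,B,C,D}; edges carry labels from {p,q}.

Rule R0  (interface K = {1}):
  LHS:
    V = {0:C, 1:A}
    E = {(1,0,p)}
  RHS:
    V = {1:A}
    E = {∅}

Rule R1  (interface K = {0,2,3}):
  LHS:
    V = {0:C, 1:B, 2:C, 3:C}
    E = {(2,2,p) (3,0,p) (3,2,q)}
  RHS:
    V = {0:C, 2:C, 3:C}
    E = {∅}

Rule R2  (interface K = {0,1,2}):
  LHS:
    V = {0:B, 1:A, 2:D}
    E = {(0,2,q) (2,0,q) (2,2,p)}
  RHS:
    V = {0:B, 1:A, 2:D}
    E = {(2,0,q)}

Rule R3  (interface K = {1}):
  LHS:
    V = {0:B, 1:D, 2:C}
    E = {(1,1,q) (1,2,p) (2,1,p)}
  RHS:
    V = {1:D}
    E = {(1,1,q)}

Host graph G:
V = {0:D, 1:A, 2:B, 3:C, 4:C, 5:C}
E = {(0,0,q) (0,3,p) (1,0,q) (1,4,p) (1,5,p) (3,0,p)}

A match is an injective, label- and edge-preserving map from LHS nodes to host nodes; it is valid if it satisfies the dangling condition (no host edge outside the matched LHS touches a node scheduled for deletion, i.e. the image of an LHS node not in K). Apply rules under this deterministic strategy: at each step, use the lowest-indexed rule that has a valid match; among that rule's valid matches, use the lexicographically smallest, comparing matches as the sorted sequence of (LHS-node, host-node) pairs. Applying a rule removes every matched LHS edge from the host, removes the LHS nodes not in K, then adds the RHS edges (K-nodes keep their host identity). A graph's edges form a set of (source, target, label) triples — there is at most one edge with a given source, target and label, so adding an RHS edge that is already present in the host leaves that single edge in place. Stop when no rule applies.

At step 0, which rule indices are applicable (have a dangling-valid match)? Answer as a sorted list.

Answer: [R0,R3]

Steps:
R0: 2 valid matches — {0↦4, 1↦1}, {0↦5, 1↦1}
R1: no valid match — LHS pattern not found
R2: no valid match — LHS pattern not found
R3: 1 valid match — {0↦2, 1↦0, 2↦3}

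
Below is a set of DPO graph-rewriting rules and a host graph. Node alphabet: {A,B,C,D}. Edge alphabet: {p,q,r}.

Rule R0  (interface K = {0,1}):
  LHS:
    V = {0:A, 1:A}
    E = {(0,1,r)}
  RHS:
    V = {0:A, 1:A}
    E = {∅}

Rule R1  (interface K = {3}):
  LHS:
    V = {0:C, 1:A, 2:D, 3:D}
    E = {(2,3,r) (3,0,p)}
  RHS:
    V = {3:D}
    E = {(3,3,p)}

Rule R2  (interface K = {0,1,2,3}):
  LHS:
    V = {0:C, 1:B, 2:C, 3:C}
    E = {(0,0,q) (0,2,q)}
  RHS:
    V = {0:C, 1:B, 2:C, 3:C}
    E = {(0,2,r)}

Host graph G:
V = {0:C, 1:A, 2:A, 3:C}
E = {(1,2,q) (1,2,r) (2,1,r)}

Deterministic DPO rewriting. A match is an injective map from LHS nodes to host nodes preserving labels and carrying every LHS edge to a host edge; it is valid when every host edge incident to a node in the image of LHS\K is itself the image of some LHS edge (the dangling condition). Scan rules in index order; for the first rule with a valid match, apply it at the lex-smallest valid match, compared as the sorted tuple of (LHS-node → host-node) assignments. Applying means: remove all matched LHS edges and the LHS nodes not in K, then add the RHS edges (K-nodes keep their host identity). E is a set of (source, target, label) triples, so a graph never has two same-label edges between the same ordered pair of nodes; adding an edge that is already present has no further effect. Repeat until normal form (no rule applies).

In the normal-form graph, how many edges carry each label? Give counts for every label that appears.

Answer: q:1

Steps:
initial: |V|=4 |E|=3  E = 1-q->2 1-r->2 2-r->1
step 1: apply R0 at {0↦1, 1↦2}  → |V|=4 |E|=2  E = 1-q->2 2-r->1
step 2: apply R0 at {0↦2, 1↦1}  → |V|=4 |E|=1  E = 1-q->2
normal form: no rule applies after step 2
NF edges: [(1, 2, 'q')]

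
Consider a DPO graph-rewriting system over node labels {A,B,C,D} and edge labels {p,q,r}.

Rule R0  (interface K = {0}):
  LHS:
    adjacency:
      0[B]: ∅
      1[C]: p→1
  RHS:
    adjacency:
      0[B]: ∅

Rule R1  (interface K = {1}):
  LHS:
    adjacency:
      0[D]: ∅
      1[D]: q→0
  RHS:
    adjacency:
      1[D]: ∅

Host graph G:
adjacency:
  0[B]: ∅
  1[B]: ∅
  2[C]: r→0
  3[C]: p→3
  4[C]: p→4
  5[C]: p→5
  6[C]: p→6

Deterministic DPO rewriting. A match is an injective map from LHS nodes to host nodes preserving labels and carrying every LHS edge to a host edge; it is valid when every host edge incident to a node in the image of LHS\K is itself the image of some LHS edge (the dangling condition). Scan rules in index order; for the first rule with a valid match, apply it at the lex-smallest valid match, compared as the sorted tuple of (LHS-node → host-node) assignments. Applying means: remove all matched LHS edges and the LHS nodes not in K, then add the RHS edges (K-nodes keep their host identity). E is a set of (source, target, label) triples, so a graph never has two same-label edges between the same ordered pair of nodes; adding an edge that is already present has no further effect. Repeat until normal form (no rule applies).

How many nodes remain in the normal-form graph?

start.  V:7 E:5  edges: 2-r->0 3-p->3 4-p->4 5-p->5 6-p->6
1. fire R0 via {0↦0, 1↦3}  →  V:6 E:4  edges: 2-r->0 4-p->4 5-p->5 6-p->6
2. fire R0 via {0↦0, 1↦4}  →  V:5 E:3  edges: 2-r->0 5-p->5 6-p->6
3. fire R0 via {0↦0, 1↦5}  →  V:4 E:2  edges: 2-r->0 6-p->6
4. fire R0 via {0↦0, 1↦6}  →  V:3 E:1  edges: 2-r->0
final graph: no rule applies after step 4
NF nodes: {0:B, 1:B, 2:C}

Answer: 3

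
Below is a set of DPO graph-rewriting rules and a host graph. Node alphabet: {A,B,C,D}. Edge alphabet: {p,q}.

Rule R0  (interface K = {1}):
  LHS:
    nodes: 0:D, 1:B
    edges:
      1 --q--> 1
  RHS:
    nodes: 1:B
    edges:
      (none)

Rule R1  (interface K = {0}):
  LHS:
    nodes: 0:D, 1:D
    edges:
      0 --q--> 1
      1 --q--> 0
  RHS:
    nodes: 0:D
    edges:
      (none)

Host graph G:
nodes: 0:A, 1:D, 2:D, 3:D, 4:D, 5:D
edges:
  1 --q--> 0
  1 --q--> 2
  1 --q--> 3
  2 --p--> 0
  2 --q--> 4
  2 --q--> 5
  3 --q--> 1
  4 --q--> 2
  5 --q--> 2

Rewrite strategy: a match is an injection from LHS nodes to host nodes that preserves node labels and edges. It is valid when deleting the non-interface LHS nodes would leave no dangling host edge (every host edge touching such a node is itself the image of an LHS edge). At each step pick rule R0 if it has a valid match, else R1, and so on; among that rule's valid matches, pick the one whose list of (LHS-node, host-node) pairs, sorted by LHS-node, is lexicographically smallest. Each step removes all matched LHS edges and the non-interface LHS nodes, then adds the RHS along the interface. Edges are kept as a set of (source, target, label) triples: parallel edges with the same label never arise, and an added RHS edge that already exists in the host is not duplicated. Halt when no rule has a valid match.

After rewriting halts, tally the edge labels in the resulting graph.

initial: |V|=6 |E|=9  E = 1-q->0 1-q->2 1-q->3 2-p->0 2-q->4 2-q->5 3-q->1 4-q->2 5-q->2
step 1: apply R1 at {0↦1, 1↦3}  → |V|=5 |E|=7  E = 1-q->0 1-q->2 2-p->0 2-q->4 2-q->5 4-q->2 5-q->2
step 2: apply R1 at {0↦2, 1↦4}  → |V|=4 |E|=5  E = 1-q->0 1-q->2 2-p->0 2-q->5 5-q->2
step 3: apply R1 at {0↦2, 1↦5}  → |V|=3 |E|=3  E = 1-q->0 1-q->2 2-p->0
halt: no rule applies after step 3
NF edges: [(1, 0, 'q'), (1, 2, 'q'), (2, 0, 'p')]

Answer: p:1 q:2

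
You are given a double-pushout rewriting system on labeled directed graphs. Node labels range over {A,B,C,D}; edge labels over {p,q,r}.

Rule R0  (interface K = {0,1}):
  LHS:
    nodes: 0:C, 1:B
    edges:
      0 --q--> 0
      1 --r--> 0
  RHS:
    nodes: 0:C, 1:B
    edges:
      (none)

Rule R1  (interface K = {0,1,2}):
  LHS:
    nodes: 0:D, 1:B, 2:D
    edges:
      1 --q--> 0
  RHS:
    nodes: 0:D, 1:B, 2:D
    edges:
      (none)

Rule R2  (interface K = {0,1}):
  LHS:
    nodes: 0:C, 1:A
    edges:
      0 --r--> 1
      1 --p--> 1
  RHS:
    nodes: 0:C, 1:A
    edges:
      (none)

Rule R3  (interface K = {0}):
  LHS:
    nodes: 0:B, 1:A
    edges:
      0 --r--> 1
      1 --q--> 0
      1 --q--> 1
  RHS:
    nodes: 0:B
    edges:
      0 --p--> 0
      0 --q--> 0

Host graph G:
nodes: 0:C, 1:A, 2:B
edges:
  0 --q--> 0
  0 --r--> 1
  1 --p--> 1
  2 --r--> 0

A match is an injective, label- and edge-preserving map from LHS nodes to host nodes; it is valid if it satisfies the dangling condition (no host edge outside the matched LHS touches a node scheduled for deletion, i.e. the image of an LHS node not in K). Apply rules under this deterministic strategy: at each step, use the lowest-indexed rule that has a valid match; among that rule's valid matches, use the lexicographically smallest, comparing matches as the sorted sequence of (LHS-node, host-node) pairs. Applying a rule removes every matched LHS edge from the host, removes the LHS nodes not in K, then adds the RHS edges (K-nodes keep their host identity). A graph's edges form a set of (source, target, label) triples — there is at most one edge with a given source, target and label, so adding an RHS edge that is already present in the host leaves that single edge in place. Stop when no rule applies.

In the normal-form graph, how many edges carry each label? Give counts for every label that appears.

Answer: (no edges)

Rewrite trace:
start.  V:3 E:4  edges: 0-q->0 0-r->1 1-p->1 2-r->0
1. fire R0 via {0↦0, 1↦2}  →  V:3 E:2  edges: 0-r->1 1-p->1
2. fire R2 via {0↦0, 1↦1}  →  V:3 E:0  edges: ∅
normal form: no rule applies after step 2
NF edges: []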